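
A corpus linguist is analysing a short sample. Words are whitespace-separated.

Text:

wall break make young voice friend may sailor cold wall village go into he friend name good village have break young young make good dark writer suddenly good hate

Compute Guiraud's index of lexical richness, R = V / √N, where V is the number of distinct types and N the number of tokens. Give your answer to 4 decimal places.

3.7139

N = 29, V = 20.
√N = 5.385165
R = 20 / 5.385165 = 3.7139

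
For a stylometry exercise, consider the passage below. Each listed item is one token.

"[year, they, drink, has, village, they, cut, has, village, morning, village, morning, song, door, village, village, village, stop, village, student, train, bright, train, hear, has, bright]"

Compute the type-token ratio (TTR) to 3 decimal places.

0.538

N = 26 tokens, V = 14 types.
TTR = V / N = 14 / 26 = 0.538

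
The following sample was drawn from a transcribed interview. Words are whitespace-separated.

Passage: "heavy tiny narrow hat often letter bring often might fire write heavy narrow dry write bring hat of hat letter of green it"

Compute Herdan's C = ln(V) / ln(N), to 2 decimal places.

0.84

N = 23, V = 14.
ln(V) = 2.639057, ln(N) = 3.135494
C = 2.639057 / 3.135494 = 0.84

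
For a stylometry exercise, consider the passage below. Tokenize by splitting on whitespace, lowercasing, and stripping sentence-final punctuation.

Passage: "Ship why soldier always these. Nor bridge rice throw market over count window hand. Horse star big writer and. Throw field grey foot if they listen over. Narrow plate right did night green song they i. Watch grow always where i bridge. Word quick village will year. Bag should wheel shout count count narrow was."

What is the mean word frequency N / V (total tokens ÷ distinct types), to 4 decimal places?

N = 55 tokens, V = 46 types.
Mean frequency = N / V = 55 / 46 = 1.1957

1.1957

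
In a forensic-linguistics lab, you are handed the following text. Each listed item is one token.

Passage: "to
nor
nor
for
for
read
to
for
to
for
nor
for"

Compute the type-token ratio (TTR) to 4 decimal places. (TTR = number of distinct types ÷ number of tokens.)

0.3333

N = 12 tokens, V = 4 types.
TTR = V / N = 4 / 12 = 0.3333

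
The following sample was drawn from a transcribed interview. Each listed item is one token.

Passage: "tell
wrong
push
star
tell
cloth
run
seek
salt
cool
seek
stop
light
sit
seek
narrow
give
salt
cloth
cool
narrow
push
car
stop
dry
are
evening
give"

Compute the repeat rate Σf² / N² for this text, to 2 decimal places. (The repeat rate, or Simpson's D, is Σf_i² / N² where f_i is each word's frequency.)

0.06

Frequencies: seek:3, tell:2, push:2, cloth:2, salt:2, cool:2, stop:2, narrow:2, give:2, wrong:1, star:1, run:1, light:1, sit:1, car:1, dry:1, are:1, evening:1
Σf² = 50; N² = 784
Repeat rate = 50 / 784 = 0.06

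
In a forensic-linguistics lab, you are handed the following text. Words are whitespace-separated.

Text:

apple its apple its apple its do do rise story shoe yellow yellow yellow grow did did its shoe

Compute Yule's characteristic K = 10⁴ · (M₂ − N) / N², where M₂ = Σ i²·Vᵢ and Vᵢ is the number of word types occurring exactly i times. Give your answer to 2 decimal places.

831.02

Frequencies: its:4, apple:3, yellow:3, do:2, shoe:2, did:2, rise:1, story:1, grow:1
N = 19. Frequency spectrum: V_1=3, V_2=3, V_3=2, V_4=1
M₂ = 1²·3 + 2²·3 + 3²·2 + 4²·1 = 49
K = 10000 × (49 − 19) / 19² = 831.02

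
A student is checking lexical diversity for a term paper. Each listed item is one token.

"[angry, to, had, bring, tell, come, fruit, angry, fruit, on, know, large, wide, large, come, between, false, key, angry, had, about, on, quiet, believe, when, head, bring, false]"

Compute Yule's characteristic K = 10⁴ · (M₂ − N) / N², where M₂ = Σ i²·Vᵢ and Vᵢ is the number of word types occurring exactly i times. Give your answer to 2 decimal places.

Frequencies: angry:3, had:2, bring:2, come:2, fruit:2, on:2, large:2, false:2, to:1, tell:1, know:1, wide:1, between:1, key:1, about:1, quiet:1, believe:1, when:1, head:1
N = 28. Frequency spectrum: V_1=11, V_2=7, V_3=1
M₂ = 1²·11 + 2²·7 + 3²·1 = 48
K = 10000 × (48 − 28) / 28² = 255.10

255.10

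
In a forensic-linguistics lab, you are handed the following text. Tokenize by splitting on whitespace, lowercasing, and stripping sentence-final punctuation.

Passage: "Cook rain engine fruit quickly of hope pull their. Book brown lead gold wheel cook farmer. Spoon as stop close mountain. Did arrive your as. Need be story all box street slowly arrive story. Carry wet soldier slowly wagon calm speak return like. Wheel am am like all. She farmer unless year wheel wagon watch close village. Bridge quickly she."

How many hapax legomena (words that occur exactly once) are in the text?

31

Frequencies: wheel:3, cook:2, quickly:2, farmer:2, as:2, close:2, arrive:2, story:2, all:2, slowly:2, wagon:2, like:2, am:2, she:2, rain:1, engine:1, fruit:1, of:1, hope:1, pull:1, … (25 more, each freq 1)
Hapax (freq=1): be, book, box, bridge, brown, calm, carry, did, engine, fruit, gold, hope, lead, mountain, need, of, pull, rain, return, soldier, speak, spoon, stop, street, their, unless, village, watch, wet, year, your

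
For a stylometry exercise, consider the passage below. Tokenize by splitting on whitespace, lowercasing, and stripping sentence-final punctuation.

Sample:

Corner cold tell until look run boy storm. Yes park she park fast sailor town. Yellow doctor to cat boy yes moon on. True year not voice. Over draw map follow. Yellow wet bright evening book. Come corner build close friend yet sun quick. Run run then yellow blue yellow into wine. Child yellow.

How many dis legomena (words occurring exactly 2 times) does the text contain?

Frequencies: yellow:5, run:3, corner:2, boy:2, yes:2, park:2, cold:1, tell:1, until:1, look:1, storm:1, she:1, fast:1, sailor:1, town:1, doctor:1, to:1, cat:1, moon:1, on:1, … (24 more, each freq 1)
Words with frequency 2: boy, corner, park, yes

4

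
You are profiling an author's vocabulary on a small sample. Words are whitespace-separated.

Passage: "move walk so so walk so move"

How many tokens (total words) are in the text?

7

Tokens: move, walk, so, so, walk, so, move
N = 7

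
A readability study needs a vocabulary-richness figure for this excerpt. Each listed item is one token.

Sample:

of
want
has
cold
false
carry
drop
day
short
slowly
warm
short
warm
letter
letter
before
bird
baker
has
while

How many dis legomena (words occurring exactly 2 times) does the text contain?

Frequencies: has:2, short:2, warm:2, letter:2, of:1, want:1, cold:1, false:1, carry:1, drop:1, day:1, slowly:1, before:1, bird:1, baker:1, while:1
Words with frequency 2: has, letter, short, warm

4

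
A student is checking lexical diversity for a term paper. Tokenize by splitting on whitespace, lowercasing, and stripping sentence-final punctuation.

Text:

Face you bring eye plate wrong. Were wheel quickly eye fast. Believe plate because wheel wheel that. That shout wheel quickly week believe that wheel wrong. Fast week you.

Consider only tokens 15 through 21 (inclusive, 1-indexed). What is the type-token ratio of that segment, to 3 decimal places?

Segment tokens 15–21: wheel, wheel, that, that, shout, wheel, quickly
Segment N = 7, segment V = 4.
TTR = 4 / 7 = 0.571

0.571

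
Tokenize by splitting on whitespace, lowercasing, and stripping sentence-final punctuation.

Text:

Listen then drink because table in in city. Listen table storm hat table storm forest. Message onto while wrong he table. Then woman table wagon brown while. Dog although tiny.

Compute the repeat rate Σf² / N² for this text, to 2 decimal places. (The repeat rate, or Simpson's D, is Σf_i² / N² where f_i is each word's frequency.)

Frequencies: table:5, listen:2, then:2, in:2, storm:2, while:2, drink:1, because:1, city:1, hat:1, forest:1, message:1, onto:1, wrong:1, he:1, woman:1, wagon:1, brown:1, dog:1, although:1, … (1 more, each freq 1)
Σf² = 60; N² = 900
Repeat rate = 60 / 900 = 0.07

0.07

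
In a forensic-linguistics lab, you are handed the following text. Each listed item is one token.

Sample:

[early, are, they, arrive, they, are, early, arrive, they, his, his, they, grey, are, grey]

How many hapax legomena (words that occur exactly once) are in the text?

0

Frequencies: they:4, are:3, early:2, arrive:2, his:2, grey:2
Hapax (freq=1): (none)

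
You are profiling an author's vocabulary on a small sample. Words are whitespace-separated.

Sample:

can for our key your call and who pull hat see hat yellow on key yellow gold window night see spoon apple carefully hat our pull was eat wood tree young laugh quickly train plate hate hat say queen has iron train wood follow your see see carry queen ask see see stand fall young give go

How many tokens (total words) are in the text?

57

Tokens: can, for, our, key, your, call, and, who, pull, hat, see, hat, yellow, on, key, yellow, gold, window, night, see, spoon, apple, carefully, hat, our, pull, was, eat, wood, tree, young, laugh, quickly, train, plate, hate, hat, say, queen, has, iron, train, wood, follow, your, see, see, carry, queen, ask, see, see, stand, fall, young, give, go
N = 57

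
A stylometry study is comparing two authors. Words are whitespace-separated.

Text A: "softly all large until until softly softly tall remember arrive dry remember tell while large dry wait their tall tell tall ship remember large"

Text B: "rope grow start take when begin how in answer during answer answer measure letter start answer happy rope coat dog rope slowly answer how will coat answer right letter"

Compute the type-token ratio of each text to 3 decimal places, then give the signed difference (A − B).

-0.079

TTR(A) = 13/24 = 0.542
TTR(B) = 18/29 = 0.621
Difference = 0.542 − 0.621 = -0.079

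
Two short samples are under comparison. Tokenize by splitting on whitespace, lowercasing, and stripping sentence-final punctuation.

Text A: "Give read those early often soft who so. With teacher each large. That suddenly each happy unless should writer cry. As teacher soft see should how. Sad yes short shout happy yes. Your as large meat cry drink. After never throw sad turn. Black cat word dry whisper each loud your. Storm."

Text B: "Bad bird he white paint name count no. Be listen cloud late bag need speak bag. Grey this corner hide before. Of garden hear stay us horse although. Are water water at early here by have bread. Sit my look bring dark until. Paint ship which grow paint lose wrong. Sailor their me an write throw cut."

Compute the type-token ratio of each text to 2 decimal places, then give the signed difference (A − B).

-0.16

TTR(A) = 40/52 = 0.77
TTR(B) = 53/57 = 0.93
Difference = 0.77 − 0.93 = -0.16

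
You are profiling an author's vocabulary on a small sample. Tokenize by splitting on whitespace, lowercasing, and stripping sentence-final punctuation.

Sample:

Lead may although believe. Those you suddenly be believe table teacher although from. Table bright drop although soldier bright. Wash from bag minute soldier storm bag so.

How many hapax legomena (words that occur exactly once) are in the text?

12

Frequencies: although:3, believe:2, table:2, from:2, bright:2, soldier:2, bag:2, lead:1, may:1, those:1, you:1, suddenly:1, be:1, teacher:1, drop:1, wash:1, minute:1, storm:1, so:1
Hapax (freq=1): be, drop, lead, may, minute, so, storm, suddenly, teacher, those, wash, you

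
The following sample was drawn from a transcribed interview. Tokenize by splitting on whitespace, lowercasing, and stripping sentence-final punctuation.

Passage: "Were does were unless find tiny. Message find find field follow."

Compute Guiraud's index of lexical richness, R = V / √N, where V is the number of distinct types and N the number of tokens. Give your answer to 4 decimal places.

2.4121

N = 11, V = 8.
√N = 3.316625
R = 8 / 3.316625 = 2.4121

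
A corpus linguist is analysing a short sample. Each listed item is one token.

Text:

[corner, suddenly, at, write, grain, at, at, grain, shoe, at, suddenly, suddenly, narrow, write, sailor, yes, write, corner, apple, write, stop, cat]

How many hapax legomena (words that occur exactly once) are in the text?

7

Frequencies: at:4, write:4, suddenly:3, corner:2, grain:2, shoe:1, narrow:1, sailor:1, yes:1, apple:1, stop:1, cat:1
Hapax (freq=1): apple, cat, narrow, sailor, shoe, stop, yes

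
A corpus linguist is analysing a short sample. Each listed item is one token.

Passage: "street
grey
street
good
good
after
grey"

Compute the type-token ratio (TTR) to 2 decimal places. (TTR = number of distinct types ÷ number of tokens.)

N = 7 tokens, V = 4 types.
TTR = V / N = 4 / 7 = 0.57

0.57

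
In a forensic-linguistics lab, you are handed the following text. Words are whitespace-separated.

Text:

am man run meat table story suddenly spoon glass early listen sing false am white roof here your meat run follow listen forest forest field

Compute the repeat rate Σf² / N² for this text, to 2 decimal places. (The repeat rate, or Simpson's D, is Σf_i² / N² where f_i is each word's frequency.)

0.06

Frequencies: am:2, run:2, meat:2, listen:2, forest:2, man:1, table:1, story:1, suddenly:1, spoon:1, glass:1, early:1, sing:1, false:1, white:1, roof:1, here:1, your:1, follow:1, field:1
Σf² = 35; N² = 625
Repeat rate = 35 / 625 = 0.06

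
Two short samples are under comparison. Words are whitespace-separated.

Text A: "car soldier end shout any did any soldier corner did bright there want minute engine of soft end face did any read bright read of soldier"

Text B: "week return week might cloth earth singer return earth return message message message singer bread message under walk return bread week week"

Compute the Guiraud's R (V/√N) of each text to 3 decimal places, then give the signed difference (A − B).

A: V=16, N=26, R=3.138
B: V=10, N=22, R=2.132
Difference = 3.138 − 2.132 = 1.006

1.006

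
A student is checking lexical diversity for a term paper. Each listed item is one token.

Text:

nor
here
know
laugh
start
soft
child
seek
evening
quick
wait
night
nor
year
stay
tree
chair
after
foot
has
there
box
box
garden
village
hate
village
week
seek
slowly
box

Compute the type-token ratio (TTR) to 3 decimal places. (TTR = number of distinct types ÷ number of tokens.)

N = 31 tokens, V = 26 types.
TTR = V / N = 26 / 31 = 0.839

0.839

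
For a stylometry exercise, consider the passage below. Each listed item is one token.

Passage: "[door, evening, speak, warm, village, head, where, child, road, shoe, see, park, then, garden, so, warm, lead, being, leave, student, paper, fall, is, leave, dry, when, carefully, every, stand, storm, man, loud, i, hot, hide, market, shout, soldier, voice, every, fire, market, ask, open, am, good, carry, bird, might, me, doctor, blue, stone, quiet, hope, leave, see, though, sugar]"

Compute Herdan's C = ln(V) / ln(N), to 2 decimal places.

N = 59, V = 53.
ln(V) = 3.970292, ln(N) = 4.077537
C = 3.970292 / 4.077537 = 0.97

0.97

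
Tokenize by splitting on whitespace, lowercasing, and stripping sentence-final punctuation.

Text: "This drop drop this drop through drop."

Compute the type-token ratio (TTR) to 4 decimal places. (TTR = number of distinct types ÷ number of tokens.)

N = 7 tokens, V = 3 types.
TTR = V / N = 3 / 7 = 0.4286

0.4286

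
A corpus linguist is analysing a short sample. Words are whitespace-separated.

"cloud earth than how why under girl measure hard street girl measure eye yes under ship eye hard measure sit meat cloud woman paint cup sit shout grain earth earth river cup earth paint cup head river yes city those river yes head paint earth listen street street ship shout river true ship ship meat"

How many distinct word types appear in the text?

Distinct types: {city, cloud, cup, earth, eye, girl, grain, hard, head, how, listen, measure, meat, paint, river, ship, shout, sit, street, than, those, true, under, why, woman, yes}
V = 26

26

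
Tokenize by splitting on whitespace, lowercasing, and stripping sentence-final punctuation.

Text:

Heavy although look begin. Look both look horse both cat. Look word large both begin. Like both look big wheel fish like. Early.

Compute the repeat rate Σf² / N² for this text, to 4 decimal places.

Frequencies: look:5, both:4, begin:2, like:2, heavy:1, although:1, horse:1, cat:1, word:1, large:1, big:1, wheel:1, fish:1, early:1
Σf² = 59; N² = 529
Repeat rate = 59 / 529 = 0.1115

0.1115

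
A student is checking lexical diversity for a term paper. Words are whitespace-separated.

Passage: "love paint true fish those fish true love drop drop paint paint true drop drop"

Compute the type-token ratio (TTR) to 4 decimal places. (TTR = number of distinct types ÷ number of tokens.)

0.4000

N = 15 tokens, V = 6 types.
TTR = V / N = 6 / 15 = 0.4000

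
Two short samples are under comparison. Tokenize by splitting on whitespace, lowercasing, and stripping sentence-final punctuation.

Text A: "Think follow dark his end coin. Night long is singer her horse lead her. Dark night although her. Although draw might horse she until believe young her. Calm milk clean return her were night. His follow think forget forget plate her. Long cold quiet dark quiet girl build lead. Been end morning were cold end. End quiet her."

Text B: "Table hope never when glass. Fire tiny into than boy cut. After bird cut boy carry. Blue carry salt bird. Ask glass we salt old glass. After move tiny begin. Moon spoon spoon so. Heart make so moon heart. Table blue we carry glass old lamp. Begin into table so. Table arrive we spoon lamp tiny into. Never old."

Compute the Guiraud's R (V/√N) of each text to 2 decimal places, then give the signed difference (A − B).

A: V=33, N=58, R=4.33
B: V=28, N=59, R=3.65
Difference = 4.33 − 3.65 = 0.68

0.68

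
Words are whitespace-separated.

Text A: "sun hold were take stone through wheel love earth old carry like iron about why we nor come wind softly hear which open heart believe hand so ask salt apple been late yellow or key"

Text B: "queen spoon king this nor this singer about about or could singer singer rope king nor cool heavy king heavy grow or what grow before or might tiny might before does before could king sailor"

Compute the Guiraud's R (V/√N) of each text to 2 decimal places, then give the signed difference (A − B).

A: V=35, N=35, R=5.92
B: V=19, N=35, R=3.21
Difference = 5.92 − 3.21 = 2.71

2.71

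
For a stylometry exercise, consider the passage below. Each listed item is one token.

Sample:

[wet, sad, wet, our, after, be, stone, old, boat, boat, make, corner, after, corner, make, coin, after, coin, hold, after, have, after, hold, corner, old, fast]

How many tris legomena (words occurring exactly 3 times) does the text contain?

Frequencies: after:5, corner:3, wet:2, old:2, boat:2, make:2, coin:2, hold:2, sad:1, our:1, be:1, stone:1, have:1, fast:1
Words with frequency 3: corner

1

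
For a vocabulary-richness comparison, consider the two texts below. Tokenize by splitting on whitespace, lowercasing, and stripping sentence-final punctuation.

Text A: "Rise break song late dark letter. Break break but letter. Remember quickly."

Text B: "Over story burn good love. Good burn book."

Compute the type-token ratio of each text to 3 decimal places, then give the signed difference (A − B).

TTR(A) = 9/12 = 0.750
TTR(B) = 6/8 = 0.750
Difference = 0.750 − 0.750 = 0.000

0.000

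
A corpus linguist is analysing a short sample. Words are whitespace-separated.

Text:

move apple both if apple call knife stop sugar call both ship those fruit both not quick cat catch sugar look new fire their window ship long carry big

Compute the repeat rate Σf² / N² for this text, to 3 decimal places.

0.051

Frequencies: both:3, apple:2, call:2, sugar:2, ship:2, move:1, if:1, knife:1, stop:1, those:1, fruit:1, not:1, quick:1, cat:1, catch:1, look:1, new:1, fire:1, their:1, window:1, … (3 more, each freq 1)
Σf² = 43; N² = 841
Repeat rate = 43 / 841 = 0.051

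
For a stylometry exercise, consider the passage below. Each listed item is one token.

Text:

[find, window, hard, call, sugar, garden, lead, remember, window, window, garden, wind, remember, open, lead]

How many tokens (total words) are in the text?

Tokens: find, window, hard, call, sugar, garden, lead, remember, window, window, garden, wind, remember, open, lead
N = 15

15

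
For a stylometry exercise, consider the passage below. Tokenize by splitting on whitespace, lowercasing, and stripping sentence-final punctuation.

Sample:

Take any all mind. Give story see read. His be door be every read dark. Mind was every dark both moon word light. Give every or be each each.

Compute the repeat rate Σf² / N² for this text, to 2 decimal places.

Frequencies: be:3, every:3, mind:2, give:2, read:2, dark:2, each:2, take:1, any:1, all:1, story:1, see:1, his:1, door:1, was:1, both:1, moon:1, word:1, light:1, or:1
Σf² = 51; N² = 841
Repeat rate = 51 / 841 = 0.06

0.06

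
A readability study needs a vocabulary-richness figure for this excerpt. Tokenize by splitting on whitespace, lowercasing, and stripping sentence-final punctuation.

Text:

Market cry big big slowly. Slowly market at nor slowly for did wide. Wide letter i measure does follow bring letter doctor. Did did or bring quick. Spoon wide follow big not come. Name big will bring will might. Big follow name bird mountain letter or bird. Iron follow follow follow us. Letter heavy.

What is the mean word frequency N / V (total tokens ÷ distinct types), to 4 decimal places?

N = 54 tokens, V = 29 types.
Mean frequency = N / V = 54 / 29 = 1.8621

1.8621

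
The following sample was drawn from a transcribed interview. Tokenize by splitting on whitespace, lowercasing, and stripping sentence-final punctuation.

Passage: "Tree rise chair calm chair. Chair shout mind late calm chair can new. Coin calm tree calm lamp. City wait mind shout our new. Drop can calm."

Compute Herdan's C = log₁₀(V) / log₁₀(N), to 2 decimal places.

N = 27, V = 15.
log₁₀(V) = 1.176091, log₁₀(N) = 1.431364
C = 1.176091 / 1.431364 = 0.82

0.82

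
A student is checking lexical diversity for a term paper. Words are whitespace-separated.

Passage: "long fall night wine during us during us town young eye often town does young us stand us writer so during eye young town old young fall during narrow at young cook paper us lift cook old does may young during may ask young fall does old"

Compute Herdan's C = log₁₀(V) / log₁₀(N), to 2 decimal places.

N = 47, V = 22.
log₁₀(V) = 1.342423, log₁₀(N) = 1.672098
C = 1.342423 / 1.672098 = 0.80

0.80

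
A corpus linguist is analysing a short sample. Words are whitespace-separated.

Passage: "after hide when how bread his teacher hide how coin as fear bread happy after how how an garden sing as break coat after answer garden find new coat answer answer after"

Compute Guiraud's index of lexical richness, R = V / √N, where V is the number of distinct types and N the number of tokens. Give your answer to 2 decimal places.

N = 32, V = 19.
√N = 5.656854
R = 19 / 5.656854 = 3.36

3.36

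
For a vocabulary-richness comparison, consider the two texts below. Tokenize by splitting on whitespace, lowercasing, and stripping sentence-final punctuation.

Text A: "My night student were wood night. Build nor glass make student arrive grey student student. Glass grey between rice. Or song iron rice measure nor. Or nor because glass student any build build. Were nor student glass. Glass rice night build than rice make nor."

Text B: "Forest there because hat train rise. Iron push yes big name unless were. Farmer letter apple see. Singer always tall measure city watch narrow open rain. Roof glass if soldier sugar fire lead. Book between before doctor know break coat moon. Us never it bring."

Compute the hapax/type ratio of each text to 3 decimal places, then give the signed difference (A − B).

A: hapax=10, V=20, ratio=0.500
B: hapax=45, V=45, ratio=1.000
Difference = 0.500 − 1.000 = -0.500

-0.500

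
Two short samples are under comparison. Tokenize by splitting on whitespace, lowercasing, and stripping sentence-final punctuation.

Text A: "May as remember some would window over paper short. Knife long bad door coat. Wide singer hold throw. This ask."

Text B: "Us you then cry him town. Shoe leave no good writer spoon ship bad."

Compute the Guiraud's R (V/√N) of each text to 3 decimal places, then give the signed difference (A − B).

A: V=20, N=20, R=4.472
B: V=14, N=14, R=3.742
Difference = 4.472 − 3.742 = 0.730

0.730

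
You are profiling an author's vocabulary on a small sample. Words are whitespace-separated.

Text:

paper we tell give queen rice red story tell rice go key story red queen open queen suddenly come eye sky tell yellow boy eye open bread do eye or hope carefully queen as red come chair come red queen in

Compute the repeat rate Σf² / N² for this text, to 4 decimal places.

Frequencies: queen:5, red:4, tell:3, come:3, eye:3, rice:2, story:2, open:2, paper:1, we:1, give:1, go:1, key:1, suddenly:1, sky:1, yellow:1, boy:1, bread:1, do:1, or:1, … (5 more, each freq 1)
Σf² = 97; N² = 1681
Repeat rate = 97 / 1681 = 0.0577

0.0577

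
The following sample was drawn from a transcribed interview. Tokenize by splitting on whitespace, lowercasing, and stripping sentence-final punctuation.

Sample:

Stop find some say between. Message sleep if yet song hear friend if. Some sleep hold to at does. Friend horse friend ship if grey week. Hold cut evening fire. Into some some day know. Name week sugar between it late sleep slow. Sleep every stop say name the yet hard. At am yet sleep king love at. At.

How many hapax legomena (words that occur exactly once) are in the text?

25

Frequencies: sleep:5, some:4, at:4, if:3, yet:3, friend:3, stop:2, say:2, between:2, hold:2, week:2, name:2, find:1, message:1, song:1, hear:1, to:1, does:1, horse:1, ship:1, … (17 more, each freq 1)
Hapax (freq=1): am, cut, day, does, evening, every, find, fire, grey, hard, hear, horse, into, it, king, know, late, love, message, ship, slow, song, sugar, the, to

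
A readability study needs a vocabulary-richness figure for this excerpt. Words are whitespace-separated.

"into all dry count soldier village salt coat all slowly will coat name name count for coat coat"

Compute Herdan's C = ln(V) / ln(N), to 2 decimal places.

0.86

N = 18, V = 12.
ln(V) = 2.484907, ln(N) = 2.890372
C = 2.484907 / 2.890372 = 0.86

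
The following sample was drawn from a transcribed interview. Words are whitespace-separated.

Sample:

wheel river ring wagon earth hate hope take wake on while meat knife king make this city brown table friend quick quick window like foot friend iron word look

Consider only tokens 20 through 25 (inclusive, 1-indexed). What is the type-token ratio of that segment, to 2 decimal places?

0.83

Segment tokens 20–25: friend, quick, quick, window, like, foot
Segment N = 6, segment V = 5.
TTR = 5 / 6 = 0.83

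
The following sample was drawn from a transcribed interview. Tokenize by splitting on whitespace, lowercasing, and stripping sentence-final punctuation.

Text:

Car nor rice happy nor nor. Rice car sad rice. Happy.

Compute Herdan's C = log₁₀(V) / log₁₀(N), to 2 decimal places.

0.67

N = 11, V = 5.
log₁₀(V) = 0.698970, log₁₀(N) = 1.041393
C = 0.698970 / 1.041393 = 0.67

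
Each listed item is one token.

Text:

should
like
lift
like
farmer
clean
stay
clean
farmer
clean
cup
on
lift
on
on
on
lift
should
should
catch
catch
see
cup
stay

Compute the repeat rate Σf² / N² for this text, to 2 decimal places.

0.11

Frequencies: on:4, should:3, lift:3, clean:3, like:2, farmer:2, stay:2, cup:2, catch:2, see:1
Σf² = 64; N² = 576
Repeat rate = 64 / 576 = 0.11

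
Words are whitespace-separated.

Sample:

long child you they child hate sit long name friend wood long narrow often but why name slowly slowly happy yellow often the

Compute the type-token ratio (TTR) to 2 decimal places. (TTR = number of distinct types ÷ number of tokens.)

0.74

N = 23 tokens, V = 17 types.
TTR = V / N = 17 / 23 = 0.74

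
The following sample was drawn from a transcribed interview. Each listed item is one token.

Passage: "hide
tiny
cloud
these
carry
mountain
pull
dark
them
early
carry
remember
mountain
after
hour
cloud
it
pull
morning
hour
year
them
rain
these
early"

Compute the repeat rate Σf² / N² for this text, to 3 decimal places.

Frequencies: cloud:2, these:2, carry:2, mountain:2, pull:2, them:2, early:2, hour:2, hide:1, tiny:1, dark:1, remember:1, after:1, it:1, morning:1, year:1, rain:1
Σf² = 41; N² = 625
Repeat rate = 41 / 625 = 0.066

0.066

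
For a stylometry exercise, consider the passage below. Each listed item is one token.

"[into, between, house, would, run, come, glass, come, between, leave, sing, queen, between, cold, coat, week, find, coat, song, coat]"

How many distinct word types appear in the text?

Distinct types: {between, coat, cold, come, find, glass, house, into, leave, queen, run, sing, song, week, would}
V = 15

15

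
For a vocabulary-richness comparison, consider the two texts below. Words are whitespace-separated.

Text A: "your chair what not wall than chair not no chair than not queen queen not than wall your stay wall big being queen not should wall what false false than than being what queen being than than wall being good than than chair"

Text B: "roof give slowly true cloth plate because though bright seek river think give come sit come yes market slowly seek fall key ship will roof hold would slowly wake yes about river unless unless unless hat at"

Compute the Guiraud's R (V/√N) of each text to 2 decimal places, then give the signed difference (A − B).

-2.31

A: V=14, N=43, R=2.13
B: V=27, N=37, R=4.44
Difference = 2.13 − 4.44 = -2.31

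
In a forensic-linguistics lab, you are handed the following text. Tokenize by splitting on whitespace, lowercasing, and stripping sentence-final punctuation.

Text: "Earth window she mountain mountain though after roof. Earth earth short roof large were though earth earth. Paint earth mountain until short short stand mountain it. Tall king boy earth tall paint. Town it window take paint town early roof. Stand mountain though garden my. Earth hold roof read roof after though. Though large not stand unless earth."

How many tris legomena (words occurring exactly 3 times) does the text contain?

Frequencies: earth:9, mountain:5, though:5, roof:5, short:3, paint:3, stand:3, window:2, after:2, large:2, it:2, tall:2, town:2, she:1, were:1, until:1, king:1, boy:1, take:1, early:1, … (6 more, each freq 1)
Words with frequency 3: paint, short, stand

3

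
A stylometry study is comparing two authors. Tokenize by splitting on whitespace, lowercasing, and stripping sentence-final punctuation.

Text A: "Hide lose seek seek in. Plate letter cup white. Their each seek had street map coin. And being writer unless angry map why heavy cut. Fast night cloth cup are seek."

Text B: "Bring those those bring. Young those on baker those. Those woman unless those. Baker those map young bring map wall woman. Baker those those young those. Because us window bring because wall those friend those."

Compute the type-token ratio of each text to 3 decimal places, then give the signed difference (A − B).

TTR(A) = 26/31 = 0.839
TTR(B) = 13/35 = 0.371
Difference = 0.839 − 0.371 = 0.468

0.468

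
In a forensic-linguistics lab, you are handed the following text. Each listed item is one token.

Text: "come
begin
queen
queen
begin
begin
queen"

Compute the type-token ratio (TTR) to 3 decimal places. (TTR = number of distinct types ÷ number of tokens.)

N = 7 tokens, V = 3 types.
TTR = V / N = 3 / 7 = 0.429

0.429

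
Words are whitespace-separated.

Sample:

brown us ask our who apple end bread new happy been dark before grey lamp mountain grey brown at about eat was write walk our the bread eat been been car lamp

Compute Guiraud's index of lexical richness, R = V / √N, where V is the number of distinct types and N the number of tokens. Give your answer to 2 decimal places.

N = 32, V = 24.
√N = 5.656854
R = 24 / 5.656854 = 4.24

4.24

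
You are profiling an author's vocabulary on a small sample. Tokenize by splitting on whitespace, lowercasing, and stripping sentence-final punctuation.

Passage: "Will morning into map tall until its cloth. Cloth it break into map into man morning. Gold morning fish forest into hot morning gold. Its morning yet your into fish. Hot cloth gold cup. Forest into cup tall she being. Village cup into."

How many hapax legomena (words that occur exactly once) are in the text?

Frequencies: into:7, morning:5, cloth:3, gold:3, cup:3, map:2, tall:2, its:2, fish:2, forest:2, hot:2, will:1, until:1, it:1, break:1, man:1, yet:1, your:1, she:1, being:1, … (1 more, each freq 1)
Hapax (freq=1): being, break, it, man, she, until, village, will, yet, your

10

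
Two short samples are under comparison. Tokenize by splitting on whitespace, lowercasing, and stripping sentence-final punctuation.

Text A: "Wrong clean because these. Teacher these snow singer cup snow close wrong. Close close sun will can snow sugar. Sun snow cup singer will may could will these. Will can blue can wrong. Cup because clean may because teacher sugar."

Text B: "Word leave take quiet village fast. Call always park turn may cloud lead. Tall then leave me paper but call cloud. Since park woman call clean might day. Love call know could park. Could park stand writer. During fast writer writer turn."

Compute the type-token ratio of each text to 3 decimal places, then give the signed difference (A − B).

-0.290

TTR(A) = 16/40 = 0.400
TTR(B) = 29/42 = 0.690
Difference = 0.400 − 0.690 = -0.290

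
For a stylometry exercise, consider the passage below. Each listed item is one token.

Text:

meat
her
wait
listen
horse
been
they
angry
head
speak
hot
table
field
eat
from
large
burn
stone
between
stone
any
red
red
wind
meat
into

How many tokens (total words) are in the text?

26

Tokens: meat, her, wait, listen, horse, been, they, angry, head, speak, hot, table, field, eat, from, large, burn, stone, between, stone, any, red, red, wind, meat, into
N = 26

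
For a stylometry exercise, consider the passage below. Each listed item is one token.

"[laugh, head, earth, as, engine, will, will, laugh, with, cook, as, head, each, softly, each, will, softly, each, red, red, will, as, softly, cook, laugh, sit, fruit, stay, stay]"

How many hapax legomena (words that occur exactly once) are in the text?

5

Frequencies: will:4, laugh:3, as:3, each:3, softly:3, head:2, cook:2, red:2, stay:2, earth:1, engine:1, with:1, sit:1, fruit:1
Hapax (freq=1): earth, engine, fruit, sit, with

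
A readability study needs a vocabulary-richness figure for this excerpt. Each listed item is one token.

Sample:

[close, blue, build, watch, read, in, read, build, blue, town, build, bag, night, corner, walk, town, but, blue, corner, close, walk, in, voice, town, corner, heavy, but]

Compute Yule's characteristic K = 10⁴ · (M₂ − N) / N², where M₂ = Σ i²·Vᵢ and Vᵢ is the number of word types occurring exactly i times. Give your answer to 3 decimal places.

466.392

Frequencies: blue:3, build:3, town:3, corner:3, close:2, read:2, in:2, walk:2, but:2, watch:1, bag:1, night:1, voice:1, heavy:1
N = 27. Frequency spectrum: V_1=5, V_2=5, V_3=4
M₂ = 1²·5 + 2²·5 + 3²·4 = 61
K = 10000 × (61 − 27) / 27² = 466.392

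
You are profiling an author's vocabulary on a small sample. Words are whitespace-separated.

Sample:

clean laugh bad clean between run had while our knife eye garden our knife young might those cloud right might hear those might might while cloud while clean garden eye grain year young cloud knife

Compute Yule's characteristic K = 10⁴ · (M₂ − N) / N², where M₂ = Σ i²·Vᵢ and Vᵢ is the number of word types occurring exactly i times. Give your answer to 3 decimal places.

Frequencies: might:4, clean:3, while:3, knife:3, cloud:3, our:2, eye:2, garden:2, young:2, those:2, laugh:1, bad:1, between:1, run:1, had:1, right:1, hear:1, grain:1, year:1
N = 35. Frequency spectrum: V_1=9, V_2=5, V_3=4, V_4=1
M₂ = 1²·9 + 2²·5 + 3²·4 + 4²·1 = 81
K = 10000 × (81 − 35) / 35² = 375.510

375.510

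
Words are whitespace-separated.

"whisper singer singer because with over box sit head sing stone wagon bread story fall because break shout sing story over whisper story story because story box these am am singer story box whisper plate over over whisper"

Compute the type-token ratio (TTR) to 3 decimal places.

0.500

N = 38 tokens, V = 19 types.
TTR = V / N = 19 / 38 = 0.500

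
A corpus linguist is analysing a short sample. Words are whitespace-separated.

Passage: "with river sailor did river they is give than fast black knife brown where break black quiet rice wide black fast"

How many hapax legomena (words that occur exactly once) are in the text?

Frequencies: black:3, river:2, fast:2, with:1, sailor:1, did:1, they:1, is:1, give:1, than:1, knife:1, brown:1, where:1, break:1, quiet:1, rice:1, wide:1
Hapax (freq=1): break, brown, did, give, is, knife, quiet, rice, sailor, than, they, where, wide, with

14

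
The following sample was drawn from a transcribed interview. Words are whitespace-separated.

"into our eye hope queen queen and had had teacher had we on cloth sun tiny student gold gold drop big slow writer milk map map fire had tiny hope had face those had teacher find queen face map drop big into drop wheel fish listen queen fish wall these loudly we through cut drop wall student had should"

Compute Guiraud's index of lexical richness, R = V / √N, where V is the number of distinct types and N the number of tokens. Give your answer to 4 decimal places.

4.4264

N = 59, V = 34.
√N = 7.681146
R = 34 / 7.681146 = 4.4264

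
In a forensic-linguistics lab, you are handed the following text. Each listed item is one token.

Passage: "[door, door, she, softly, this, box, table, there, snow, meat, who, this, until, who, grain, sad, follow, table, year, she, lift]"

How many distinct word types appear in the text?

Distinct types: {box, door, follow, grain, lift, meat, sad, she, snow, softly, table, there, this, until, who, year}
V = 16

16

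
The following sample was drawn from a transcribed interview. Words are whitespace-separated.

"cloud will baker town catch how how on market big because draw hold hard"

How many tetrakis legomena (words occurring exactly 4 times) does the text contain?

0

Frequencies: how:2, cloud:1, will:1, baker:1, town:1, catch:1, on:1, market:1, big:1, because:1, draw:1, hold:1, hard:1
Words with frequency 4: (none)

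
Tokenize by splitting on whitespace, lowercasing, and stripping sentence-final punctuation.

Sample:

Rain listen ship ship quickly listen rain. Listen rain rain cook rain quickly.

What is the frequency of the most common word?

5

Frequencies: rain:5, listen:3, ship:2, quickly:2, cook:1
Most common: 'rain' with frequency 5.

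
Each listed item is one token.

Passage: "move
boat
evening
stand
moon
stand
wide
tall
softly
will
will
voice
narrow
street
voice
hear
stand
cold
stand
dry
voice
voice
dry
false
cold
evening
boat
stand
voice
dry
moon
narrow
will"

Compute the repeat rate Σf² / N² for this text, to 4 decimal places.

Frequencies: stand:5, voice:5, will:3, dry:3, boat:2, evening:2, moon:2, narrow:2, cold:2, move:1, wide:1, tall:1, softly:1, street:1, hear:1, false:1
Σf² = 95; N² = 1089
Repeat rate = 95 / 1089 = 0.0872

0.0872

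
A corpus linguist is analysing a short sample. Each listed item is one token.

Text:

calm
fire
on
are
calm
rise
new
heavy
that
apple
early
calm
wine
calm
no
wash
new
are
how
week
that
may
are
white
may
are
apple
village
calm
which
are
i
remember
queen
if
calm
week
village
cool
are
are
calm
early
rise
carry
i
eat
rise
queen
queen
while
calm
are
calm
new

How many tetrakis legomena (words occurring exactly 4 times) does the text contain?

0

Frequencies: calm:9, are:8, rise:3, new:3, queen:3, that:2, apple:2, early:2, week:2, may:2, village:2, i:2, fire:1, on:1, heavy:1, wine:1, no:1, wash:1, how:1, white:1, … (7 more, each freq 1)
Words with frequency 4: (none)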